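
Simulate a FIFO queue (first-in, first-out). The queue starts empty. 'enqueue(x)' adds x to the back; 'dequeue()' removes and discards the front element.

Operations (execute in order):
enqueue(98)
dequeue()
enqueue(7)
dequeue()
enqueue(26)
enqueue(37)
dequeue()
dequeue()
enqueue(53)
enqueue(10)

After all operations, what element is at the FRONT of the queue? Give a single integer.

Answer: 53

Derivation:
enqueue(98): queue = [98]
dequeue(): queue = []
enqueue(7): queue = [7]
dequeue(): queue = []
enqueue(26): queue = [26]
enqueue(37): queue = [26, 37]
dequeue(): queue = [37]
dequeue(): queue = []
enqueue(53): queue = [53]
enqueue(10): queue = [53, 10]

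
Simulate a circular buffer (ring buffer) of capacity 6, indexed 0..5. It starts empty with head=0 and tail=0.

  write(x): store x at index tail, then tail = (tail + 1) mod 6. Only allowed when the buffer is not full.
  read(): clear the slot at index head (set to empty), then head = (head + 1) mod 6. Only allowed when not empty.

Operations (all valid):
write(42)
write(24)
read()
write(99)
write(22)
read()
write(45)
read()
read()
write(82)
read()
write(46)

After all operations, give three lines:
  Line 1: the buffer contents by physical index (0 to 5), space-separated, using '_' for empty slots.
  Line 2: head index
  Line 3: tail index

Answer: 46 _ _ _ _ 82
5
1

Derivation:
write(42): buf=[42 _ _ _ _ _], head=0, tail=1, size=1
write(24): buf=[42 24 _ _ _ _], head=0, tail=2, size=2
read(): buf=[_ 24 _ _ _ _], head=1, tail=2, size=1
write(99): buf=[_ 24 99 _ _ _], head=1, tail=3, size=2
write(22): buf=[_ 24 99 22 _ _], head=1, tail=4, size=3
read(): buf=[_ _ 99 22 _ _], head=2, tail=4, size=2
write(45): buf=[_ _ 99 22 45 _], head=2, tail=5, size=3
read(): buf=[_ _ _ 22 45 _], head=3, tail=5, size=2
read(): buf=[_ _ _ _ 45 _], head=4, tail=5, size=1
write(82): buf=[_ _ _ _ 45 82], head=4, tail=0, size=2
read(): buf=[_ _ _ _ _ 82], head=5, tail=0, size=1
write(46): buf=[46 _ _ _ _ 82], head=5, tail=1, size=2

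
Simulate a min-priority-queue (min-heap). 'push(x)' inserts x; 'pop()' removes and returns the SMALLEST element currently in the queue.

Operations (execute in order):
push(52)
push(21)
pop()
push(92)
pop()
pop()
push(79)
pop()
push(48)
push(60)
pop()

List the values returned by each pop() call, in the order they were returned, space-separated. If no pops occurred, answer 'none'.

Answer: 21 52 92 79 48

Derivation:
push(52): heap contents = [52]
push(21): heap contents = [21, 52]
pop() → 21: heap contents = [52]
push(92): heap contents = [52, 92]
pop() → 52: heap contents = [92]
pop() → 92: heap contents = []
push(79): heap contents = [79]
pop() → 79: heap contents = []
push(48): heap contents = [48]
push(60): heap contents = [48, 60]
pop() → 48: heap contents = [60]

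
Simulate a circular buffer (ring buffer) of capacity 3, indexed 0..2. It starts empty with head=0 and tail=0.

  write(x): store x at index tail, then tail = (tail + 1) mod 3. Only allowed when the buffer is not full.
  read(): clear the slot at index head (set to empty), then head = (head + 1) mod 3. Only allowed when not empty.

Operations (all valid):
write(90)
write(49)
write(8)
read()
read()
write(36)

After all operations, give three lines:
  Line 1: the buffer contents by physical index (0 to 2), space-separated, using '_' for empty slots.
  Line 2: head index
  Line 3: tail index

write(90): buf=[90 _ _], head=0, tail=1, size=1
write(49): buf=[90 49 _], head=0, tail=2, size=2
write(8): buf=[90 49 8], head=0, tail=0, size=3
read(): buf=[_ 49 8], head=1, tail=0, size=2
read(): buf=[_ _ 8], head=2, tail=0, size=1
write(36): buf=[36 _ 8], head=2, tail=1, size=2

Answer: 36 _ 8
2
1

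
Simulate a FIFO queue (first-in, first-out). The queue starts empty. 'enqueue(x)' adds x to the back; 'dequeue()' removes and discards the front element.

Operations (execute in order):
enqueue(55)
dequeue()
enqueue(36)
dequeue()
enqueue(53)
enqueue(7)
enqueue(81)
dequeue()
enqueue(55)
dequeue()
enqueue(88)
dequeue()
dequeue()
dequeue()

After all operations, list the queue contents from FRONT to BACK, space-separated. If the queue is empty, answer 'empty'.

Answer: empty

Derivation:
enqueue(55): [55]
dequeue(): []
enqueue(36): [36]
dequeue(): []
enqueue(53): [53]
enqueue(7): [53, 7]
enqueue(81): [53, 7, 81]
dequeue(): [7, 81]
enqueue(55): [7, 81, 55]
dequeue(): [81, 55]
enqueue(88): [81, 55, 88]
dequeue(): [55, 88]
dequeue(): [88]
dequeue(): []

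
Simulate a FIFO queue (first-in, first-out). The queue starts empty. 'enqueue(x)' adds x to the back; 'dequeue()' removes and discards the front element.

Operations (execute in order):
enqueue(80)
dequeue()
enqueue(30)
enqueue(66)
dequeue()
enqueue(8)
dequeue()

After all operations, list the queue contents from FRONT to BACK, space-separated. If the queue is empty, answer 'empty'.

enqueue(80): [80]
dequeue(): []
enqueue(30): [30]
enqueue(66): [30, 66]
dequeue(): [66]
enqueue(8): [66, 8]
dequeue(): [8]

Answer: 8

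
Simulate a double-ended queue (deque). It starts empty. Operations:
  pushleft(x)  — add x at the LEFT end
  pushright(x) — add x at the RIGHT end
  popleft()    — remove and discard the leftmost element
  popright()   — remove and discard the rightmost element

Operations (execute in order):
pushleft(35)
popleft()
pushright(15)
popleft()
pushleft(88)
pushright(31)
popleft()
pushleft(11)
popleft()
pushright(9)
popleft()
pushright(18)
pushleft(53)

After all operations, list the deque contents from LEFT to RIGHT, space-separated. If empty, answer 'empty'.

Answer: 53 9 18

Derivation:
pushleft(35): [35]
popleft(): []
pushright(15): [15]
popleft(): []
pushleft(88): [88]
pushright(31): [88, 31]
popleft(): [31]
pushleft(11): [11, 31]
popleft(): [31]
pushright(9): [31, 9]
popleft(): [9]
pushright(18): [9, 18]
pushleft(53): [53, 9, 18]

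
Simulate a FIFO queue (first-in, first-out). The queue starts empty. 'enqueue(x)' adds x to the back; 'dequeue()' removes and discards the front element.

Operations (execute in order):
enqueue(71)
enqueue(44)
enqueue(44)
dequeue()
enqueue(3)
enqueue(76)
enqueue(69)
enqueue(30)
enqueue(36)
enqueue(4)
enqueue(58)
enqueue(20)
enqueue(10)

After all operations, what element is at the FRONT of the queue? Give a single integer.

Answer: 44

Derivation:
enqueue(71): queue = [71]
enqueue(44): queue = [71, 44]
enqueue(44): queue = [71, 44, 44]
dequeue(): queue = [44, 44]
enqueue(3): queue = [44, 44, 3]
enqueue(76): queue = [44, 44, 3, 76]
enqueue(69): queue = [44, 44, 3, 76, 69]
enqueue(30): queue = [44, 44, 3, 76, 69, 30]
enqueue(36): queue = [44, 44, 3, 76, 69, 30, 36]
enqueue(4): queue = [44, 44, 3, 76, 69, 30, 36, 4]
enqueue(58): queue = [44, 44, 3, 76, 69, 30, 36, 4, 58]
enqueue(20): queue = [44, 44, 3, 76, 69, 30, 36, 4, 58, 20]
enqueue(10): queue = [44, 44, 3, 76, 69, 30, 36, 4, 58, 20, 10]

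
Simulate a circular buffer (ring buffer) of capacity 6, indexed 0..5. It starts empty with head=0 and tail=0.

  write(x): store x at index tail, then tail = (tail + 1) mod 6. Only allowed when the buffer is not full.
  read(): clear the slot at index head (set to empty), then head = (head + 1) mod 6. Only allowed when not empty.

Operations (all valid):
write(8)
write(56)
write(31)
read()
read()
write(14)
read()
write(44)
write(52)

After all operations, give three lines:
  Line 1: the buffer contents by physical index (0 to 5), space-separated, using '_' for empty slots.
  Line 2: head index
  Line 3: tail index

write(8): buf=[8 _ _ _ _ _], head=0, tail=1, size=1
write(56): buf=[8 56 _ _ _ _], head=0, tail=2, size=2
write(31): buf=[8 56 31 _ _ _], head=0, tail=3, size=3
read(): buf=[_ 56 31 _ _ _], head=1, tail=3, size=2
read(): buf=[_ _ 31 _ _ _], head=2, tail=3, size=1
write(14): buf=[_ _ 31 14 _ _], head=2, tail=4, size=2
read(): buf=[_ _ _ 14 _ _], head=3, tail=4, size=1
write(44): buf=[_ _ _ 14 44 _], head=3, tail=5, size=2
write(52): buf=[_ _ _ 14 44 52], head=3, tail=0, size=3

Answer: _ _ _ 14 44 52
3
0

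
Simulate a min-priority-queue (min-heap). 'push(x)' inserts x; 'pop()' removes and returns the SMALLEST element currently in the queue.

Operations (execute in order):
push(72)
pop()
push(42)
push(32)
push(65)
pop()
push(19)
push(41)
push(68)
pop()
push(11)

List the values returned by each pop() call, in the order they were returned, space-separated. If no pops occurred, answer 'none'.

push(72): heap contents = [72]
pop() → 72: heap contents = []
push(42): heap contents = [42]
push(32): heap contents = [32, 42]
push(65): heap contents = [32, 42, 65]
pop() → 32: heap contents = [42, 65]
push(19): heap contents = [19, 42, 65]
push(41): heap contents = [19, 41, 42, 65]
push(68): heap contents = [19, 41, 42, 65, 68]
pop() → 19: heap contents = [41, 42, 65, 68]
push(11): heap contents = [11, 41, 42, 65, 68]

Answer: 72 32 19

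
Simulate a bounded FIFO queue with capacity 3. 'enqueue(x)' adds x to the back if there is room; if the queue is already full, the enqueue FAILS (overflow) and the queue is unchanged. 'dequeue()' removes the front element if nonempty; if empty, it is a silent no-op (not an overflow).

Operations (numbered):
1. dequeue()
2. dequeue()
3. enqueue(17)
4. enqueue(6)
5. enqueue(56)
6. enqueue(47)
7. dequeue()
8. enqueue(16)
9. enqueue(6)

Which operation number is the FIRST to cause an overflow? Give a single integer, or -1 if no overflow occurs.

Answer: 6

Derivation:
1. dequeue(): empty, no-op, size=0
2. dequeue(): empty, no-op, size=0
3. enqueue(17): size=1
4. enqueue(6): size=2
5. enqueue(56): size=3
6. enqueue(47): size=3=cap → OVERFLOW (fail)
7. dequeue(): size=2
8. enqueue(16): size=3
9. enqueue(6): size=3=cap → OVERFLOW (fail)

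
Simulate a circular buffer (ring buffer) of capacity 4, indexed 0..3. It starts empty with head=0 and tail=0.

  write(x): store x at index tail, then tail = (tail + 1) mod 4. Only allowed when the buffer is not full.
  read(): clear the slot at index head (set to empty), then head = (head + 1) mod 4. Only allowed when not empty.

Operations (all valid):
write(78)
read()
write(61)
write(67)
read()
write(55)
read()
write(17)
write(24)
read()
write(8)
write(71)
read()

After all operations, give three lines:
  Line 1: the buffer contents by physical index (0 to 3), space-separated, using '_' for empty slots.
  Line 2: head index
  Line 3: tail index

Answer: _ 24 8 71
1
0

Derivation:
write(78): buf=[78 _ _ _], head=0, tail=1, size=1
read(): buf=[_ _ _ _], head=1, tail=1, size=0
write(61): buf=[_ 61 _ _], head=1, tail=2, size=1
write(67): buf=[_ 61 67 _], head=1, tail=3, size=2
read(): buf=[_ _ 67 _], head=2, tail=3, size=1
write(55): buf=[_ _ 67 55], head=2, tail=0, size=2
read(): buf=[_ _ _ 55], head=3, tail=0, size=1
write(17): buf=[17 _ _ 55], head=3, tail=1, size=2
write(24): buf=[17 24 _ 55], head=3, tail=2, size=3
read(): buf=[17 24 _ _], head=0, tail=2, size=2
write(8): buf=[17 24 8 _], head=0, tail=3, size=3
write(71): buf=[17 24 8 71], head=0, tail=0, size=4
read(): buf=[_ 24 8 71], head=1, tail=0, size=3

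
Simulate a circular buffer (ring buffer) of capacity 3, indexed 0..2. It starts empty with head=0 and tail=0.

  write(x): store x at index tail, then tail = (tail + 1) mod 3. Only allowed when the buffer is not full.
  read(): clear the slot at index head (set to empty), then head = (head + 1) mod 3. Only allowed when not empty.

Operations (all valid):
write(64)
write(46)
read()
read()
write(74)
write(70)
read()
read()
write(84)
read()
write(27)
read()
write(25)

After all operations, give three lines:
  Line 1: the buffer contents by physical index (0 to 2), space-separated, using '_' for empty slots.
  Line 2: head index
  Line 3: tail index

Answer: 25 _ _
0
1

Derivation:
write(64): buf=[64 _ _], head=0, tail=1, size=1
write(46): buf=[64 46 _], head=0, tail=2, size=2
read(): buf=[_ 46 _], head=1, tail=2, size=1
read(): buf=[_ _ _], head=2, tail=2, size=0
write(74): buf=[_ _ 74], head=2, tail=0, size=1
write(70): buf=[70 _ 74], head=2, tail=1, size=2
read(): buf=[70 _ _], head=0, tail=1, size=1
read(): buf=[_ _ _], head=1, tail=1, size=0
write(84): buf=[_ 84 _], head=1, tail=2, size=1
read(): buf=[_ _ _], head=2, tail=2, size=0
write(27): buf=[_ _ 27], head=2, tail=0, size=1
read(): buf=[_ _ _], head=0, tail=0, size=0
write(25): buf=[25 _ _], head=0, tail=1, size=1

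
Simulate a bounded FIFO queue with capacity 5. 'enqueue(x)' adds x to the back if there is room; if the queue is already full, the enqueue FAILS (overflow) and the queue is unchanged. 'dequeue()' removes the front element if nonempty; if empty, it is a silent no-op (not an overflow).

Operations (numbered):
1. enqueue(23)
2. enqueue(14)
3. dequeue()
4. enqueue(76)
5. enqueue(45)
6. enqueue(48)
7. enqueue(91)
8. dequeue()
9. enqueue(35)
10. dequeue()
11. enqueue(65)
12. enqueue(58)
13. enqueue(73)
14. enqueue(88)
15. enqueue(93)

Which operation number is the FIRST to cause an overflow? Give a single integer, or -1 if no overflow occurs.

1. enqueue(23): size=1
2. enqueue(14): size=2
3. dequeue(): size=1
4. enqueue(76): size=2
5. enqueue(45): size=3
6. enqueue(48): size=4
7. enqueue(91): size=5
8. dequeue(): size=4
9. enqueue(35): size=5
10. dequeue(): size=4
11. enqueue(65): size=5
12. enqueue(58): size=5=cap → OVERFLOW (fail)
13. enqueue(73): size=5=cap → OVERFLOW (fail)
14. enqueue(88): size=5=cap → OVERFLOW (fail)
15. enqueue(93): size=5=cap → OVERFLOW (fail)

Answer: 12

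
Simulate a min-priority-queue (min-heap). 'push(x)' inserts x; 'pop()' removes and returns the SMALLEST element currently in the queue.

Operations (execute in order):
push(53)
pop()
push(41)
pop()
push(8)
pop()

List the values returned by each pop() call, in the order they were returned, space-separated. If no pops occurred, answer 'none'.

Answer: 53 41 8

Derivation:
push(53): heap contents = [53]
pop() → 53: heap contents = []
push(41): heap contents = [41]
pop() → 41: heap contents = []
push(8): heap contents = [8]
pop() → 8: heap contents = []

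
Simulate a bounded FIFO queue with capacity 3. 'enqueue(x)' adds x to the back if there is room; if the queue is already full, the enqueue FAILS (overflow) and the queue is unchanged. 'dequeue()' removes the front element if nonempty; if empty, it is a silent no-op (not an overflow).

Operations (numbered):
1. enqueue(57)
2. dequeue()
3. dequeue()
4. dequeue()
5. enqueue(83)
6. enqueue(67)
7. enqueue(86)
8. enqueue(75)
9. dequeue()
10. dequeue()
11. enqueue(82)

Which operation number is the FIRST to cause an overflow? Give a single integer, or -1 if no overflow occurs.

Answer: 8

Derivation:
1. enqueue(57): size=1
2. dequeue(): size=0
3. dequeue(): empty, no-op, size=0
4. dequeue(): empty, no-op, size=0
5. enqueue(83): size=1
6. enqueue(67): size=2
7. enqueue(86): size=3
8. enqueue(75): size=3=cap → OVERFLOW (fail)
9. dequeue(): size=2
10. dequeue(): size=1
11. enqueue(82): size=2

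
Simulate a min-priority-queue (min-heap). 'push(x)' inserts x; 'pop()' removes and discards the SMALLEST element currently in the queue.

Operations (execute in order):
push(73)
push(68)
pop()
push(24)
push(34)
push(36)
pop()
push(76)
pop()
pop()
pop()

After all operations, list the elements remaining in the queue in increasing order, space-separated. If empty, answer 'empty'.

Answer: 76

Derivation:
push(73): heap contents = [73]
push(68): heap contents = [68, 73]
pop() → 68: heap contents = [73]
push(24): heap contents = [24, 73]
push(34): heap contents = [24, 34, 73]
push(36): heap contents = [24, 34, 36, 73]
pop() → 24: heap contents = [34, 36, 73]
push(76): heap contents = [34, 36, 73, 76]
pop() → 34: heap contents = [36, 73, 76]
pop() → 36: heap contents = [73, 76]
pop() → 73: heap contents = [76]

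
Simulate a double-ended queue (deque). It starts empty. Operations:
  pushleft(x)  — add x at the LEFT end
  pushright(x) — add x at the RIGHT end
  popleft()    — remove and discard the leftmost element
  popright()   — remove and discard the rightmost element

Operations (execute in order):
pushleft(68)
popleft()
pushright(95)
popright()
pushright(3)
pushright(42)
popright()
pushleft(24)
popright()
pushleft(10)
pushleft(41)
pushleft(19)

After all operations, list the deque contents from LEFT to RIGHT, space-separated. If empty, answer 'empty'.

pushleft(68): [68]
popleft(): []
pushright(95): [95]
popright(): []
pushright(3): [3]
pushright(42): [3, 42]
popright(): [3]
pushleft(24): [24, 3]
popright(): [24]
pushleft(10): [10, 24]
pushleft(41): [41, 10, 24]
pushleft(19): [19, 41, 10, 24]

Answer: 19 41 10 24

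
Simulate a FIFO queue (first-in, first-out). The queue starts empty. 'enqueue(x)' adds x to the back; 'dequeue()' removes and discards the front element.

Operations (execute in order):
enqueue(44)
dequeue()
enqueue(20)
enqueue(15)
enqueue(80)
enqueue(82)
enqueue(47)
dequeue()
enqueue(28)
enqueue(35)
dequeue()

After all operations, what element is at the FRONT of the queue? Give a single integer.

enqueue(44): queue = [44]
dequeue(): queue = []
enqueue(20): queue = [20]
enqueue(15): queue = [20, 15]
enqueue(80): queue = [20, 15, 80]
enqueue(82): queue = [20, 15, 80, 82]
enqueue(47): queue = [20, 15, 80, 82, 47]
dequeue(): queue = [15, 80, 82, 47]
enqueue(28): queue = [15, 80, 82, 47, 28]
enqueue(35): queue = [15, 80, 82, 47, 28, 35]
dequeue(): queue = [80, 82, 47, 28, 35]

Answer: 80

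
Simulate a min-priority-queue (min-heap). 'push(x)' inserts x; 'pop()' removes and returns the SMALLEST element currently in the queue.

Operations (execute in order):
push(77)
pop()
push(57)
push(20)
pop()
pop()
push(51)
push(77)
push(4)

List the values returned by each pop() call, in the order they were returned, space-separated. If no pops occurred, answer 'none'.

push(77): heap contents = [77]
pop() → 77: heap contents = []
push(57): heap contents = [57]
push(20): heap contents = [20, 57]
pop() → 20: heap contents = [57]
pop() → 57: heap contents = []
push(51): heap contents = [51]
push(77): heap contents = [51, 77]
push(4): heap contents = [4, 51, 77]

Answer: 77 20 57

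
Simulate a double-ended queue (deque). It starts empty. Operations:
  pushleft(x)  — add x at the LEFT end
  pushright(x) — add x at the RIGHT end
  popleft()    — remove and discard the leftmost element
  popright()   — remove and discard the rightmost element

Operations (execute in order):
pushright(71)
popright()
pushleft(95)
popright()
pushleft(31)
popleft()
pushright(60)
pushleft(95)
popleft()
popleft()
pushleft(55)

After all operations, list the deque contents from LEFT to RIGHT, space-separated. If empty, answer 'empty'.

Answer: 55

Derivation:
pushright(71): [71]
popright(): []
pushleft(95): [95]
popright(): []
pushleft(31): [31]
popleft(): []
pushright(60): [60]
pushleft(95): [95, 60]
popleft(): [60]
popleft(): []
pushleft(55): [55]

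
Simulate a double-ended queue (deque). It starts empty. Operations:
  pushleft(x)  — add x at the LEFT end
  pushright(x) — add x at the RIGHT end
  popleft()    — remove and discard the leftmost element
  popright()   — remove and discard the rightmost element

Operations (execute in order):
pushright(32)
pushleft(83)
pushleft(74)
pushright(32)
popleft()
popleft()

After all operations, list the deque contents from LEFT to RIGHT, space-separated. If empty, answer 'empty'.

pushright(32): [32]
pushleft(83): [83, 32]
pushleft(74): [74, 83, 32]
pushright(32): [74, 83, 32, 32]
popleft(): [83, 32, 32]
popleft(): [32, 32]

Answer: 32 32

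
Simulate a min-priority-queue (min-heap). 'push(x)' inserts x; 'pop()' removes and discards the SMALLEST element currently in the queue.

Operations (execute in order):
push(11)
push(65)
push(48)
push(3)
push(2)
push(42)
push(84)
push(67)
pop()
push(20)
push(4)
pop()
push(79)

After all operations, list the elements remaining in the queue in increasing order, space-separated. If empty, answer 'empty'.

push(11): heap contents = [11]
push(65): heap contents = [11, 65]
push(48): heap contents = [11, 48, 65]
push(3): heap contents = [3, 11, 48, 65]
push(2): heap contents = [2, 3, 11, 48, 65]
push(42): heap contents = [2, 3, 11, 42, 48, 65]
push(84): heap contents = [2, 3, 11, 42, 48, 65, 84]
push(67): heap contents = [2, 3, 11, 42, 48, 65, 67, 84]
pop() → 2: heap contents = [3, 11, 42, 48, 65, 67, 84]
push(20): heap contents = [3, 11, 20, 42, 48, 65, 67, 84]
push(4): heap contents = [3, 4, 11, 20, 42, 48, 65, 67, 84]
pop() → 3: heap contents = [4, 11, 20, 42, 48, 65, 67, 84]
push(79): heap contents = [4, 11, 20, 42, 48, 65, 67, 79, 84]

Answer: 4 11 20 42 48 65 67 79 84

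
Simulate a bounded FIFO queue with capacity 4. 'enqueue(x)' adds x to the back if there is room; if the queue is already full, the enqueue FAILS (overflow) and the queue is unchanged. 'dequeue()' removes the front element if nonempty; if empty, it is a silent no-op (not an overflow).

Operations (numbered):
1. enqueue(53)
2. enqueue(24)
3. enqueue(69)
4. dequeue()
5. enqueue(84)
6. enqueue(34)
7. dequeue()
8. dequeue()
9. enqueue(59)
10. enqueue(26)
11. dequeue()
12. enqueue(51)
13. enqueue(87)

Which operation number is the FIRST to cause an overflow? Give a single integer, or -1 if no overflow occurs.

Answer: 13

Derivation:
1. enqueue(53): size=1
2. enqueue(24): size=2
3. enqueue(69): size=3
4. dequeue(): size=2
5. enqueue(84): size=3
6. enqueue(34): size=4
7. dequeue(): size=3
8. dequeue(): size=2
9. enqueue(59): size=3
10. enqueue(26): size=4
11. dequeue(): size=3
12. enqueue(51): size=4
13. enqueue(87): size=4=cap → OVERFLOW (fail)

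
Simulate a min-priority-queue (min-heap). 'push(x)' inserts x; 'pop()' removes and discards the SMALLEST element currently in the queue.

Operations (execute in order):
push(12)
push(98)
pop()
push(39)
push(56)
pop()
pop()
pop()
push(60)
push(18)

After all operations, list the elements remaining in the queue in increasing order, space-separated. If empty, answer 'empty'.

Answer: 18 60

Derivation:
push(12): heap contents = [12]
push(98): heap contents = [12, 98]
pop() → 12: heap contents = [98]
push(39): heap contents = [39, 98]
push(56): heap contents = [39, 56, 98]
pop() → 39: heap contents = [56, 98]
pop() → 56: heap contents = [98]
pop() → 98: heap contents = []
push(60): heap contents = [60]
push(18): heap contents = [18, 60]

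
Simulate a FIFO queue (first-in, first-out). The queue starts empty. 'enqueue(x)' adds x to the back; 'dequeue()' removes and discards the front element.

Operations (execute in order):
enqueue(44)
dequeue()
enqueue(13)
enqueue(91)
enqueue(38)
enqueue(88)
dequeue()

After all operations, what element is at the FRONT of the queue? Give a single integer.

enqueue(44): queue = [44]
dequeue(): queue = []
enqueue(13): queue = [13]
enqueue(91): queue = [13, 91]
enqueue(38): queue = [13, 91, 38]
enqueue(88): queue = [13, 91, 38, 88]
dequeue(): queue = [91, 38, 88]

Answer: 91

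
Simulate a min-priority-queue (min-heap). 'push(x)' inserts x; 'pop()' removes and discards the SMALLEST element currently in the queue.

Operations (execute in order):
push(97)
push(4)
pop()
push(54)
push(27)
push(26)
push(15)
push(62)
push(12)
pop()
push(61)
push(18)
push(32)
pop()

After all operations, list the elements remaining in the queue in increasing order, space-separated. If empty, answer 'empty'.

push(97): heap contents = [97]
push(4): heap contents = [4, 97]
pop() → 4: heap contents = [97]
push(54): heap contents = [54, 97]
push(27): heap contents = [27, 54, 97]
push(26): heap contents = [26, 27, 54, 97]
push(15): heap contents = [15, 26, 27, 54, 97]
push(62): heap contents = [15, 26, 27, 54, 62, 97]
push(12): heap contents = [12, 15, 26, 27, 54, 62, 97]
pop() → 12: heap contents = [15, 26, 27, 54, 62, 97]
push(61): heap contents = [15, 26, 27, 54, 61, 62, 97]
push(18): heap contents = [15, 18, 26, 27, 54, 61, 62, 97]
push(32): heap contents = [15, 18, 26, 27, 32, 54, 61, 62, 97]
pop() → 15: heap contents = [18, 26, 27, 32, 54, 61, 62, 97]

Answer: 18 26 27 32 54 61 62 97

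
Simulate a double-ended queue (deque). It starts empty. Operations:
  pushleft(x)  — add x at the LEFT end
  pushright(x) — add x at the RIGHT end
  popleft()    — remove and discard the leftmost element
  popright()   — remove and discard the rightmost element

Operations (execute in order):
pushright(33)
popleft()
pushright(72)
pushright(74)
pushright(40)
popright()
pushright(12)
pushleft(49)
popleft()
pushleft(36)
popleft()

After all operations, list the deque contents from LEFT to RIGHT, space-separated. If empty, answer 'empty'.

pushright(33): [33]
popleft(): []
pushright(72): [72]
pushright(74): [72, 74]
pushright(40): [72, 74, 40]
popright(): [72, 74]
pushright(12): [72, 74, 12]
pushleft(49): [49, 72, 74, 12]
popleft(): [72, 74, 12]
pushleft(36): [36, 72, 74, 12]
popleft(): [72, 74, 12]

Answer: 72 74 12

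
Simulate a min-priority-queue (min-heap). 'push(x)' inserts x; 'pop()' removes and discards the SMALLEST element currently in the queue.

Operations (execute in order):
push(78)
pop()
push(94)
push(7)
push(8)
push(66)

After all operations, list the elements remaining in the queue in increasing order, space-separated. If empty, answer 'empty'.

push(78): heap contents = [78]
pop() → 78: heap contents = []
push(94): heap contents = [94]
push(7): heap contents = [7, 94]
push(8): heap contents = [7, 8, 94]
push(66): heap contents = [7, 8, 66, 94]

Answer: 7 8 66 94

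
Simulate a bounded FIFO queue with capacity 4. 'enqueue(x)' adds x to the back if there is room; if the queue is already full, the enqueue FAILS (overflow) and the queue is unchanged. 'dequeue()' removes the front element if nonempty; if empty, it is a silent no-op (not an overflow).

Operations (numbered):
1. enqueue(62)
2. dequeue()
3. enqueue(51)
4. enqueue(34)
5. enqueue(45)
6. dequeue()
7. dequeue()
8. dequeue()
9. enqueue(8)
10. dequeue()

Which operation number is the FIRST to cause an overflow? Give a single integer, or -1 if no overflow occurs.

1. enqueue(62): size=1
2. dequeue(): size=0
3. enqueue(51): size=1
4. enqueue(34): size=2
5. enqueue(45): size=3
6. dequeue(): size=2
7. dequeue(): size=1
8. dequeue(): size=0
9. enqueue(8): size=1
10. dequeue(): size=0

Answer: -1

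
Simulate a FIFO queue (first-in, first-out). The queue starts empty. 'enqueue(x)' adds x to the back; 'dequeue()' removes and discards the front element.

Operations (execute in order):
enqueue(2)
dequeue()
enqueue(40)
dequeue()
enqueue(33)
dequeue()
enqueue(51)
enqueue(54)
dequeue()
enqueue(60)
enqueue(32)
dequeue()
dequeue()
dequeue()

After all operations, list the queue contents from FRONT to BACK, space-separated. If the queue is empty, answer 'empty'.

Answer: empty

Derivation:
enqueue(2): [2]
dequeue(): []
enqueue(40): [40]
dequeue(): []
enqueue(33): [33]
dequeue(): []
enqueue(51): [51]
enqueue(54): [51, 54]
dequeue(): [54]
enqueue(60): [54, 60]
enqueue(32): [54, 60, 32]
dequeue(): [60, 32]
dequeue(): [32]
dequeue(): []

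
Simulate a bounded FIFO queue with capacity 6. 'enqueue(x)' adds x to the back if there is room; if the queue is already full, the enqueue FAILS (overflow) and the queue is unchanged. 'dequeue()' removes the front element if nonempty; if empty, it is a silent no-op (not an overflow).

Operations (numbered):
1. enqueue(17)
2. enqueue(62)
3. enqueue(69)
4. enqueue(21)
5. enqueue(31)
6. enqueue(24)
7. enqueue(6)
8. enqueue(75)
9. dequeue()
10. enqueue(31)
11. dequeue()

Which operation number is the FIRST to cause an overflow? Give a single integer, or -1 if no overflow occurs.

1. enqueue(17): size=1
2. enqueue(62): size=2
3. enqueue(69): size=3
4. enqueue(21): size=4
5. enqueue(31): size=5
6. enqueue(24): size=6
7. enqueue(6): size=6=cap → OVERFLOW (fail)
8. enqueue(75): size=6=cap → OVERFLOW (fail)
9. dequeue(): size=5
10. enqueue(31): size=6
11. dequeue(): size=5

Answer: 7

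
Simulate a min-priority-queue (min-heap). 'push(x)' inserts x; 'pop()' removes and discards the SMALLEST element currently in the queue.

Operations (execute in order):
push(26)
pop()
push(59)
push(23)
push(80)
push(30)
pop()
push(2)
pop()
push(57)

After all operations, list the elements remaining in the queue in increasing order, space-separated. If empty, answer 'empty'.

Answer: 30 57 59 80

Derivation:
push(26): heap contents = [26]
pop() → 26: heap contents = []
push(59): heap contents = [59]
push(23): heap contents = [23, 59]
push(80): heap contents = [23, 59, 80]
push(30): heap contents = [23, 30, 59, 80]
pop() → 23: heap contents = [30, 59, 80]
push(2): heap contents = [2, 30, 59, 80]
pop() → 2: heap contents = [30, 59, 80]
push(57): heap contents = [30, 57, 59, 80]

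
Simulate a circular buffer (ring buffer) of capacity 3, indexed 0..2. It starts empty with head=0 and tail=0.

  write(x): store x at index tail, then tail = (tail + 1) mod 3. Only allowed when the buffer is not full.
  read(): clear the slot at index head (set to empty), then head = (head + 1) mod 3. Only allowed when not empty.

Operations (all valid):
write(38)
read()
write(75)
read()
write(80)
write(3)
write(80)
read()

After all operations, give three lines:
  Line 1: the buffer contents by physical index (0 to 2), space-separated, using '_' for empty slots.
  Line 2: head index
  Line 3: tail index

Answer: 3 80 _
0
2

Derivation:
write(38): buf=[38 _ _], head=0, tail=1, size=1
read(): buf=[_ _ _], head=1, tail=1, size=0
write(75): buf=[_ 75 _], head=1, tail=2, size=1
read(): buf=[_ _ _], head=2, tail=2, size=0
write(80): buf=[_ _ 80], head=2, tail=0, size=1
write(3): buf=[3 _ 80], head=2, tail=1, size=2
write(80): buf=[3 80 80], head=2, tail=2, size=3
read(): buf=[3 80 _], head=0, tail=2, size=2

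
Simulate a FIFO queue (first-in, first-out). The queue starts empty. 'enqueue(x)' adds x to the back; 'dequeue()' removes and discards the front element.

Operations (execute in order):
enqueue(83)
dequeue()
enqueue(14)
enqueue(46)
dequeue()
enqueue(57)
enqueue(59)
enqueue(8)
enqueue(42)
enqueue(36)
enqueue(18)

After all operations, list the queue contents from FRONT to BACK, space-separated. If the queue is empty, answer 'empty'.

Answer: 46 57 59 8 42 36 18

Derivation:
enqueue(83): [83]
dequeue(): []
enqueue(14): [14]
enqueue(46): [14, 46]
dequeue(): [46]
enqueue(57): [46, 57]
enqueue(59): [46, 57, 59]
enqueue(8): [46, 57, 59, 8]
enqueue(42): [46, 57, 59, 8, 42]
enqueue(36): [46, 57, 59, 8, 42, 36]
enqueue(18): [46, 57, 59, 8, 42, 36, 18]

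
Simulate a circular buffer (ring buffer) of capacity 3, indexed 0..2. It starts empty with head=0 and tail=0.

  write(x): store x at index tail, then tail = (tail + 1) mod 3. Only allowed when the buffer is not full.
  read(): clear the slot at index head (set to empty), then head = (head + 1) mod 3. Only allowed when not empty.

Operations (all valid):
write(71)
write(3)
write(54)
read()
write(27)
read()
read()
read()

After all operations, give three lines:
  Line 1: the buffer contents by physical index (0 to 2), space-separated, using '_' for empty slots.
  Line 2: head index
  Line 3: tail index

write(71): buf=[71 _ _], head=0, tail=1, size=1
write(3): buf=[71 3 _], head=0, tail=2, size=2
write(54): buf=[71 3 54], head=0, tail=0, size=3
read(): buf=[_ 3 54], head=1, tail=0, size=2
write(27): buf=[27 3 54], head=1, tail=1, size=3
read(): buf=[27 _ 54], head=2, tail=1, size=2
read(): buf=[27 _ _], head=0, tail=1, size=1
read(): buf=[_ _ _], head=1, tail=1, size=0

Answer: _ _ _
1
1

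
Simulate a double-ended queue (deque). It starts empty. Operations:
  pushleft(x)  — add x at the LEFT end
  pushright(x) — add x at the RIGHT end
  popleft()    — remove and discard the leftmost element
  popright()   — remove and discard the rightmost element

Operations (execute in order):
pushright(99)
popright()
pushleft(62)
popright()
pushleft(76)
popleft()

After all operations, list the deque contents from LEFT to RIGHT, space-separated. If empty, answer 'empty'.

Answer: empty

Derivation:
pushright(99): [99]
popright(): []
pushleft(62): [62]
popright(): []
pushleft(76): [76]
popleft(): []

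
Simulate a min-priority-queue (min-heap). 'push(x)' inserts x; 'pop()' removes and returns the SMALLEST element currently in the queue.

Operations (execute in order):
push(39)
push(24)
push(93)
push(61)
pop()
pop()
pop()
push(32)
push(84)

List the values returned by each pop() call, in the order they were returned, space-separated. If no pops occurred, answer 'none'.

Answer: 24 39 61

Derivation:
push(39): heap contents = [39]
push(24): heap contents = [24, 39]
push(93): heap contents = [24, 39, 93]
push(61): heap contents = [24, 39, 61, 93]
pop() → 24: heap contents = [39, 61, 93]
pop() → 39: heap contents = [61, 93]
pop() → 61: heap contents = [93]
push(32): heap contents = [32, 93]
push(84): heap contents = [32, 84, 93]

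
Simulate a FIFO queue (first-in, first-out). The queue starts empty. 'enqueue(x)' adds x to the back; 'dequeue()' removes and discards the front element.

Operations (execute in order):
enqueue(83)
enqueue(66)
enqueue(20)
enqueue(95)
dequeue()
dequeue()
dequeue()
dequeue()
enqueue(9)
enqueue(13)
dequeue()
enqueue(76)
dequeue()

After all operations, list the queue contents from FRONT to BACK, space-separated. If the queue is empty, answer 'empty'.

enqueue(83): [83]
enqueue(66): [83, 66]
enqueue(20): [83, 66, 20]
enqueue(95): [83, 66, 20, 95]
dequeue(): [66, 20, 95]
dequeue(): [20, 95]
dequeue(): [95]
dequeue(): []
enqueue(9): [9]
enqueue(13): [9, 13]
dequeue(): [13]
enqueue(76): [13, 76]
dequeue(): [76]

Answer: 76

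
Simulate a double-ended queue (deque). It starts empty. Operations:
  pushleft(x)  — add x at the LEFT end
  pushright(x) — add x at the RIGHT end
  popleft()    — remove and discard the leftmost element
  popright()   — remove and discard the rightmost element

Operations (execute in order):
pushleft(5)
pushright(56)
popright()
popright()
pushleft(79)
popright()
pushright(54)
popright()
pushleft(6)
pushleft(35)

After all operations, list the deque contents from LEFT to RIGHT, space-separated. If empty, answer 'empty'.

Answer: 35 6

Derivation:
pushleft(5): [5]
pushright(56): [5, 56]
popright(): [5]
popright(): []
pushleft(79): [79]
popright(): []
pushright(54): [54]
popright(): []
pushleft(6): [6]
pushleft(35): [35, 6]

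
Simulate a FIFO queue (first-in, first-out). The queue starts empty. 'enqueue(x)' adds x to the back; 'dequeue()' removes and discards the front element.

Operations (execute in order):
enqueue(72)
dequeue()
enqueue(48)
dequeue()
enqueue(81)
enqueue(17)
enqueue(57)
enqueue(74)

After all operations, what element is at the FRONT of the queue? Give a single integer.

enqueue(72): queue = [72]
dequeue(): queue = []
enqueue(48): queue = [48]
dequeue(): queue = []
enqueue(81): queue = [81]
enqueue(17): queue = [81, 17]
enqueue(57): queue = [81, 17, 57]
enqueue(74): queue = [81, 17, 57, 74]

Answer: 81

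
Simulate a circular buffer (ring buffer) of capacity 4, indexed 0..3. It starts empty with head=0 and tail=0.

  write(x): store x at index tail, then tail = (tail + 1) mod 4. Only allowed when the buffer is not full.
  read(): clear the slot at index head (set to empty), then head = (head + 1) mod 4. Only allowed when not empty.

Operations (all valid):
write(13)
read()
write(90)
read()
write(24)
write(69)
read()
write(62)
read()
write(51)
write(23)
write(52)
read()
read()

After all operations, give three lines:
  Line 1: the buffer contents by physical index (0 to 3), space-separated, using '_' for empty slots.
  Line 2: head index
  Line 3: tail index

Answer: _ _ 23 52
2
0

Derivation:
write(13): buf=[13 _ _ _], head=0, tail=1, size=1
read(): buf=[_ _ _ _], head=1, tail=1, size=0
write(90): buf=[_ 90 _ _], head=1, tail=2, size=1
read(): buf=[_ _ _ _], head=2, tail=2, size=0
write(24): buf=[_ _ 24 _], head=2, tail=3, size=1
write(69): buf=[_ _ 24 69], head=2, tail=0, size=2
read(): buf=[_ _ _ 69], head=3, tail=0, size=1
write(62): buf=[62 _ _ 69], head=3, tail=1, size=2
read(): buf=[62 _ _ _], head=0, tail=1, size=1
write(51): buf=[62 51 _ _], head=0, tail=2, size=2
write(23): buf=[62 51 23 _], head=0, tail=3, size=3
write(52): buf=[62 51 23 52], head=0, tail=0, size=4
read(): buf=[_ 51 23 52], head=1, tail=0, size=3
read(): buf=[_ _ 23 52], head=2, tail=0, size=2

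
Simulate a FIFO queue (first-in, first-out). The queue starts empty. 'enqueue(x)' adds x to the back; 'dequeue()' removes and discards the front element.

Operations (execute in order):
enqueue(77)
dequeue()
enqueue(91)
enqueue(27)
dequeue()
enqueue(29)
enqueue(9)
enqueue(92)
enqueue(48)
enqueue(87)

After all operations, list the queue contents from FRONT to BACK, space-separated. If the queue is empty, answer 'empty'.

Answer: 27 29 9 92 48 87

Derivation:
enqueue(77): [77]
dequeue(): []
enqueue(91): [91]
enqueue(27): [91, 27]
dequeue(): [27]
enqueue(29): [27, 29]
enqueue(9): [27, 29, 9]
enqueue(92): [27, 29, 9, 92]
enqueue(48): [27, 29, 9, 92, 48]
enqueue(87): [27, 29, 9, 92, 48, 87]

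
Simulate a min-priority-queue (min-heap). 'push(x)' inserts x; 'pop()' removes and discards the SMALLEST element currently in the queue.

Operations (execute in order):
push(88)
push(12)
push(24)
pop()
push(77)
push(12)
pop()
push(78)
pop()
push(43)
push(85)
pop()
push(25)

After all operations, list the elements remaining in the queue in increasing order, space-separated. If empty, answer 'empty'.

push(88): heap contents = [88]
push(12): heap contents = [12, 88]
push(24): heap contents = [12, 24, 88]
pop() → 12: heap contents = [24, 88]
push(77): heap contents = [24, 77, 88]
push(12): heap contents = [12, 24, 77, 88]
pop() → 12: heap contents = [24, 77, 88]
push(78): heap contents = [24, 77, 78, 88]
pop() → 24: heap contents = [77, 78, 88]
push(43): heap contents = [43, 77, 78, 88]
push(85): heap contents = [43, 77, 78, 85, 88]
pop() → 43: heap contents = [77, 78, 85, 88]
push(25): heap contents = [25, 77, 78, 85, 88]

Answer: 25 77 78 85 88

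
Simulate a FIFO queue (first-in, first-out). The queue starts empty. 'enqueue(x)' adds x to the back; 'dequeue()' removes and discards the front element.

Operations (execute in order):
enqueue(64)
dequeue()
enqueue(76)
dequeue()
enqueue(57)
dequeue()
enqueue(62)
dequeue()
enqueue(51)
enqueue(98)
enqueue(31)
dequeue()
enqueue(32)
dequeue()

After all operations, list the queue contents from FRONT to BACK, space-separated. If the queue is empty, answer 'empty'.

Answer: 31 32

Derivation:
enqueue(64): [64]
dequeue(): []
enqueue(76): [76]
dequeue(): []
enqueue(57): [57]
dequeue(): []
enqueue(62): [62]
dequeue(): []
enqueue(51): [51]
enqueue(98): [51, 98]
enqueue(31): [51, 98, 31]
dequeue(): [98, 31]
enqueue(32): [98, 31, 32]
dequeue(): [31, 32]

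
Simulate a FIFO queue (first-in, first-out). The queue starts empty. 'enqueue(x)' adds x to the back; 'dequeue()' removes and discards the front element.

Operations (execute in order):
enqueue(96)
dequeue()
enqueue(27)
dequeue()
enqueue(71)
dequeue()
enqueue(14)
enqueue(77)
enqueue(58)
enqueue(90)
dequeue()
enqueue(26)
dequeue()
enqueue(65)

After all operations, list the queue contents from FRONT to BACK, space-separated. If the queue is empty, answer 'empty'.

Answer: 58 90 26 65

Derivation:
enqueue(96): [96]
dequeue(): []
enqueue(27): [27]
dequeue(): []
enqueue(71): [71]
dequeue(): []
enqueue(14): [14]
enqueue(77): [14, 77]
enqueue(58): [14, 77, 58]
enqueue(90): [14, 77, 58, 90]
dequeue(): [77, 58, 90]
enqueue(26): [77, 58, 90, 26]
dequeue(): [58, 90, 26]
enqueue(65): [58, 90, 26, 65]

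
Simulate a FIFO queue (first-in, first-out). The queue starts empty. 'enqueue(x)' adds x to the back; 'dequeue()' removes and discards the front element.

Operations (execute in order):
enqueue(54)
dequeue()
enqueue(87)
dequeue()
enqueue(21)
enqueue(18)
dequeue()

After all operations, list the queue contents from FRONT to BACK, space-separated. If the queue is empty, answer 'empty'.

Answer: 18

Derivation:
enqueue(54): [54]
dequeue(): []
enqueue(87): [87]
dequeue(): []
enqueue(21): [21]
enqueue(18): [21, 18]
dequeue(): [18]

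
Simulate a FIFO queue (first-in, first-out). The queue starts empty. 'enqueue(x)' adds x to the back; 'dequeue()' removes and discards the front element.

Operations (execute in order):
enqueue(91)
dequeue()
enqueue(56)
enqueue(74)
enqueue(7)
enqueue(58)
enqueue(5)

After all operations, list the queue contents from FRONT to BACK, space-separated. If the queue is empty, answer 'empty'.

enqueue(91): [91]
dequeue(): []
enqueue(56): [56]
enqueue(74): [56, 74]
enqueue(7): [56, 74, 7]
enqueue(58): [56, 74, 7, 58]
enqueue(5): [56, 74, 7, 58, 5]

Answer: 56 74 7 58 5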